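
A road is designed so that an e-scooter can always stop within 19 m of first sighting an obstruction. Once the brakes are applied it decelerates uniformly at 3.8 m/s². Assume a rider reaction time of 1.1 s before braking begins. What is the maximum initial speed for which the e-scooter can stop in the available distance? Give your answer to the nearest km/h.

Maximum speed ≈ 31 km/h

Stopping distance: v·t_r + v²/(2a) = 19 with t_r = 1.1 s and a = 3.800 m/s².
So v² + 8.360 v − 144.40 = 0.
Positive root: v = −a·t_r + √((a·t_r)² + 2a·d) = −4.180 + √(17.472 + 144.40) = 8.5429 m/s.
8.5429 m/s × 3.6 = 30.754 km/h.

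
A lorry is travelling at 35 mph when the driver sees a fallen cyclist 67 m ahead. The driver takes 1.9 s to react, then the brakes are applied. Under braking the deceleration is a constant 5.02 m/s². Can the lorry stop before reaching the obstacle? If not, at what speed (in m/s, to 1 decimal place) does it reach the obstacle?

Yes — it stops about 12.9 m short of the obstacle, so it never reaches it

35 mph × 0.44704 = 15.6464 m/s.
Reaction distance = 15.6464 × 1.9 = 29.728 m.
Braking distance = v²/(2a) = 244.810 / 10.040 = 24.383 m.
Total stopping distance = 29.728 + 24.383 = 54.111 m, vs 67 m available — it stops with 67 − 54.111 = 12.889 m to spare.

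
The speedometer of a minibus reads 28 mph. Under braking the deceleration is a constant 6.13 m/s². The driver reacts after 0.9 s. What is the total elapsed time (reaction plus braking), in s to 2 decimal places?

28 mph × 0.44704 = 12.5171 m/s.
Braking time = v/a = 12.5171 / 6.130 = 2.042 s.
Total = 0.9 + 2.042 = 2.942 s.

Total time ≈ 2.94 s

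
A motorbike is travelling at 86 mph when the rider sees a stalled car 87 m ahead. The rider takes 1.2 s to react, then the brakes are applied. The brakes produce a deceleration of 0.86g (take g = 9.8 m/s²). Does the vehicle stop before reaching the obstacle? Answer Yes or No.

No

86 mph × 0.44704 = 38.4454 m/s.
a = 0.86 × 9.8 = 8.428 m/s².
Reaction distance = 38.4454 × 1.2 = 46.134 m.
Braking distance = v²/(2a) = 1478.049 / 16.856 = 87.687 m.
Total stopping distance = 46.134 + 87.687 = 133.821 m, vs 87 m available — it cannot stop in time and overshoots by 133.821 − 87 = 46.821 m.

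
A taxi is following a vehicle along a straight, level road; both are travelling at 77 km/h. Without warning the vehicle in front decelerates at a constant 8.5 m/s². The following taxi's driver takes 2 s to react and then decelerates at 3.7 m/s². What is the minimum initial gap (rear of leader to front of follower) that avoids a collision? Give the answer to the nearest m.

Minimum gap ≈ 78 m

77 km/h ÷ 3.6 = 21.3889 m/s.
Leader travels v²/(2a_L) = 457.485 / 17.000 = 26.911 m before stopping.
Follower covers v·t_r = 21.3889 × 2 = 42.778 m while reacting, then v²/(2a_F) = 457.485 / 7.400 = 61.822 m while braking, for a total of 42.778 + 61.822 = 104.600 m.
Since a_F ≤ a_L and the follower starts braking later, the follower is never slower than the leader, so the closest approach is when both have stopped.
Minimum gap = 104.600 − 26.911 = 77.689 m.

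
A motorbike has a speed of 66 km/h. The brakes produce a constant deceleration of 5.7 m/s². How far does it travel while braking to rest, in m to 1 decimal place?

Braking distance ≈ 29.5 m

66 km/h ÷ 3.6 = 18.3333 m/s.
Braking distance = v²/(2a) = 18.3333² / (2 × 5.700) = 336.110 / 11.400 = 29.483 m.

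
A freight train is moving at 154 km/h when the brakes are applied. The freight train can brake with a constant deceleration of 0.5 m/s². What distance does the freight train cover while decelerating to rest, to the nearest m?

154 km/h ÷ 3.6 = 42.7778 m/s.
Braking distance = v²/(2a) = 42.7778² / (2 × 0.500) = 1829.940 / 1.000 = 1829.940 m.

Braking distance ≈ 1830 m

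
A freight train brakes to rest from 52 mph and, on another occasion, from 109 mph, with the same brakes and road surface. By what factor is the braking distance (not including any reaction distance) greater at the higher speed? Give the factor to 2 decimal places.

Factor ≈ 4.39

Braking distance d = v²/(2a), so with a fixed, d ∝ v².
Factor = (109/52)² = 2.0962² = 4.3941.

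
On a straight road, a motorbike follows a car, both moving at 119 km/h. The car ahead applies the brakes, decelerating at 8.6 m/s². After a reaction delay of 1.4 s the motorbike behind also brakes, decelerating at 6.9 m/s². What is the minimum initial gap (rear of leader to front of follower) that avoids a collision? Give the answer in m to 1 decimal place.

Minimum gap ≈ 61.9 m

119 km/h ÷ 3.6 = 33.0556 m/s.
Leader travels v²/(2a_L) = 1092.673 / 17.200 = 63.528 m before stopping.
Follower covers v·t_r = 33.0556 × 1.4 = 46.278 m while reacting, then v²/(2a_F) = 1092.673 / 13.800 = 79.179 m while braking, for a total of 46.278 + 79.179 = 125.457 m.
Since a_F ≤ a_L and the follower starts braking later, the follower is never slower than the leader, so the closest approach is when both have stopped.
Minimum gap = 125.457 − 63.528 = 61.929 m.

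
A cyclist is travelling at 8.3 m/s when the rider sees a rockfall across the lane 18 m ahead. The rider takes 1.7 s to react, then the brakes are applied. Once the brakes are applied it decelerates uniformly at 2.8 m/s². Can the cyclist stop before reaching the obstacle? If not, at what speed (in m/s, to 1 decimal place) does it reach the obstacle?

Reaction distance = 8.3000 × 1.7 = 14.110 m.
Braking distance needed to stop: v²/(2a) = 68.890 / 5.600 = 12.302 m, so total needed = 14.110 + 12.302 = 26.412 m > 18 m — it cannot stop.
Distance remaining when braking begins: 18 − 14.110 = 3.890 m.
v² = v₀² − 2a·d = 68.890 − 2 × 2.800 × 3.890 = 47.106 m²/s².
v = √47.106 = 6.863 m/s.

No — it strikes the obstacle at 6.9 m/s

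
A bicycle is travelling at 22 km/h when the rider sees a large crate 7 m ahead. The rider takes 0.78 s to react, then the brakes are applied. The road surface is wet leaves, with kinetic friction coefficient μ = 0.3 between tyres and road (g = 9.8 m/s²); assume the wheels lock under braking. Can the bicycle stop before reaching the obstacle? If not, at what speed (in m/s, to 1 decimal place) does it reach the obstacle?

22 km/h ÷ 3.6 = 6.1111 m/s.
a = μg = 0.3 × 9.8 = 2.940 m/s².
Reaction distance = 6.1111 × 0.78 = 4.767 m.
Braking distance needed to stop: v²/(2a) = 37.346 / 5.880 = 6.351 m, so total needed = 4.767 + 6.351 = 11.118 m > 7 m — it cannot stop.
Distance remaining when braking begins: 7 − 4.767 = 2.233 m.
v² = v₀² − 2a·d = 37.346 − 2 × 2.940 × 2.233 = 24.216 m²/s².
v = √24.216 = 4.921 m/s.

No — it strikes the obstacle at 4.9 m/s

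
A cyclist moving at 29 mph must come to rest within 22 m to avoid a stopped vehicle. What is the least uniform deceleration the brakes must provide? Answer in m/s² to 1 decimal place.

29 mph × 0.44704 = 12.9642 m/s.
v² = 2a·d ⇒ a = v²/(2d) = 12.9642² / (2 × 22.000) = 168.070 / 44.000 = 3.8198 m/s².

Required deceleration ≈ 3.8 m/s²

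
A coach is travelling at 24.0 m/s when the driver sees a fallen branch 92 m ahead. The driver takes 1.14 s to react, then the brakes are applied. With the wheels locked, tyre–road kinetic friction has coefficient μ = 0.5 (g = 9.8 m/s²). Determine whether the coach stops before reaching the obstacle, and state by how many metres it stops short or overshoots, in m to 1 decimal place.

Yes — it stops 5.9 m short of the obstacle

a = μg = 0.5 × 9.8 = 4.900 m/s².
Reaction distance = 24.0000 × 1.14 = 27.360 m.
Braking distance = v²/(2a) = 576.000 / 9.800 = 58.776 m.
Total stopping distance = 27.360 + 58.776 = 86.136 m, vs 92 m available — it stops with 92 − 86.136 = 5.864 m to spare.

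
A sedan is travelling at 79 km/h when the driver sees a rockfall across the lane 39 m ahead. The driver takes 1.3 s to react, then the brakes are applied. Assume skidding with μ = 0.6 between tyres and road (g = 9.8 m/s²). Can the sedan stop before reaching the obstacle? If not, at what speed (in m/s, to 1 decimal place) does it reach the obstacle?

79 km/h ÷ 3.6 = 21.9444 m/s.
a = μg = 0.6 × 9.8 = 5.880 m/s².
Reaction distance = 21.9444 × 1.3 = 28.528 m.
Braking distance needed to stop: v²/(2a) = 481.557 / 11.760 = 40.949 m, so total needed = 28.528 + 40.949 = 69.477 m > 39 m — it cannot stop.
Distance remaining when braking begins: 39 − 28.528 = 10.472 m.
v² = v₀² − 2a·d = 481.557 − 2 × 5.880 × 10.472 = 358.406 m²/s².
v = √358.406 = 18.932 m/s.

No — it strikes the obstacle at 18.9 m/s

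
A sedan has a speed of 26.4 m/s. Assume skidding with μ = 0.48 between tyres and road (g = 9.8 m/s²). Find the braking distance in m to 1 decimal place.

a = μg = 0.48 × 9.8 = 4.704 m/s².
Braking distance = v²/(2a) = 26.4000² / (2 × 4.704) = 696.960 / 9.408 = 74.082 m.

Braking distance ≈ 74.1 m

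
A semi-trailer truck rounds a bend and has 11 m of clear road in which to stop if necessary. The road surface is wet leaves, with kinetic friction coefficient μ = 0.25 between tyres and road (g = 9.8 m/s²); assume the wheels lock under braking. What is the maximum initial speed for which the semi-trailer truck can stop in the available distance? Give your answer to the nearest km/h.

Maximum speed ≈ 26 km/h

a = μg = 0.25 × 9.8 = 2.450 m/s².
v²/(2a) = d ⇒ v = √(2 × 2.450 × 11) = √53.90 = 7.3417 m/s.
7.3417 m/s × 3.6 = 26.430 km/h.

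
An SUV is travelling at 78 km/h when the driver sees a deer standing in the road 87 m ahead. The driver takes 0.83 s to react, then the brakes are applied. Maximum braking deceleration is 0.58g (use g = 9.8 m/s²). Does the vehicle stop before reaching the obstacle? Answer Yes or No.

78 km/h ÷ 3.6 = 21.6667 m/s.
a = 0.58 × 9.8 = 5.684 m/s².
Reaction distance = 21.6667 × 0.83 = 17.983 m.
Braking distance = v²/(2a) = 469.446 / 11.368 = 41.295 m.
Total stopping distance = 17.983 + 41.295 = 59.278 m, vs 87 m available — it stops with 87 − 59.278 = 27.722 m to spare.

Yes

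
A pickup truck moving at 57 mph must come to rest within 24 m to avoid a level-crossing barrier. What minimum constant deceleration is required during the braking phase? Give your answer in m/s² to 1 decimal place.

57 mph × 0.44704 = 25.4813 m/s.
v² = 2a·d ⇒ a = v²/(2d) = 25.4813² / (2 × 24.000) = 649.297 / 48.000 = 13.5270 m/s².

Required deceleration ≈ 13.5 m/s²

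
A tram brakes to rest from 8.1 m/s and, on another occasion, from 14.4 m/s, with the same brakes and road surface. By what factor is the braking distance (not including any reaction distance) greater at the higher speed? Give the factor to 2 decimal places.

Braking distance d = v²/(2a), so with a fixed, d ∝ v².
Factor = (14.4/8.1)² = 1.7778² = 3.1606.

Factor ≈ 3.16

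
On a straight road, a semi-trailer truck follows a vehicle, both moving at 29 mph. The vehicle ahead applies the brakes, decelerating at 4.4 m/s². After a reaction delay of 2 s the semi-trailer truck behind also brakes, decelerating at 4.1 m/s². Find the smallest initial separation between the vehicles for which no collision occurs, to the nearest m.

29 mph × 0.44704 = 12.9642 m/s.
Leader travels v²/(2a_L) = 168.070 / 8.800 = 19.099 m before stopping.
Follower covers v·t_r = 12.9642 × 2 = 25.928 m while reacting, then v²/(2a_F) = 168.070 / 8.200 = 20.496 m while braking, for a total of 25.928 + 20.496 = 46.424 m.
Since a_F ≤ a_L and the follower starts braking later, the follower is never slower than the leader, so the closest approach is when both have stopped.
Minimum gap = 46.424 − 19.099 = 27.325 m.

Minimum gap ≈ 27 m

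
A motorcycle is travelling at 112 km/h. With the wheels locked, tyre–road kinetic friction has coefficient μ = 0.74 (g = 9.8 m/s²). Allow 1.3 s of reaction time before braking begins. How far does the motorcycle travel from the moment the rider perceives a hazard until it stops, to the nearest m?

Total stopping distance ≈ 107 m

112 km/h ÷ 3.6 = 31.1111 m/s.
a = μg = 0.74 × 9.8 = 7.252 m/s².
Reaction distance = v·t_r = 31.1111 × 1.3 = 40.444 m.
Braking distance = v²/(2a) = 31.1111² / (2 × 7.252) = 967.901 / 14.504 = 66.733 m.
Total = 40.444 + 66.733 = 107.177 m.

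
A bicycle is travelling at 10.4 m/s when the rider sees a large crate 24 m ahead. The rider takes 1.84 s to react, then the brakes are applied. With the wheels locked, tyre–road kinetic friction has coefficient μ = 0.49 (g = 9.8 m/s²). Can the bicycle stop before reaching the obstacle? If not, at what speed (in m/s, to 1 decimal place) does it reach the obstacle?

a = μg = 0.49 × 9.8 = 4.802 m/s².
Reaction distance = 10.4000 × 1.84 = 19.136 m.
Braking distance needed to stop: v²/(2a) = 108.160 / 9.604 = 11.262 m, so total needed = 19.136 + 11.262 = 30.398 m > 24 m — it cannot stop.
Distance remaining when braking begins: 24 − 19.136 = 4.864 m.
v² = v₀² − 2a·d = 108.160 − 2 × 4.802 × 4.864 = 61.446 m²/s².
v = √61.446 = 7.839 m/s.

No — it strikes the obstacle at 7.8 m/s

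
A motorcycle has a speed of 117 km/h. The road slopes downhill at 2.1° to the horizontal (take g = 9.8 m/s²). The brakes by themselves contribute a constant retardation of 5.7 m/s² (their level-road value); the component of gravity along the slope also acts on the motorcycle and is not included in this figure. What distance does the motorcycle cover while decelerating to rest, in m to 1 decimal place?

117 km/h ÷ 3.6 = 32.5000 m/s.
Gravity along the downhill slope reduces the braking deceleration: a_eff = 5.700 − 9.8·sin 2.1° = 5.700 − 0.359 = 5.341 m/s².
Braking distance = v²/(2a) = 32.5000² / (2 × 5.341) = 1056.250 / 10.682 = 98.881 m.

Braking distance ≈ 98.9 m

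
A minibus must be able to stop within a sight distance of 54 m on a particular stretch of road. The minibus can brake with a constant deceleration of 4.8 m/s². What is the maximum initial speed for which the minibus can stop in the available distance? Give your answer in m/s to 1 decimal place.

v²/(2a) = d ⇒ v = √(2 × 4.800 × 54) = √518.40 = 22.7684 m/s.

Maximum speed ≈ 22.8 m/s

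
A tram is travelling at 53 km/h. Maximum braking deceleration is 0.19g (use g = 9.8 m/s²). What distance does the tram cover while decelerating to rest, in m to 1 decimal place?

Braking distance ≈ 58.2 m

53 km/h ÷ 3.6 = 14.7222 m/s.
a = 0.19 × 9.8 = 1.862 m/s².
Braking distance = v²/(2a) = 14.7222² / (2 × 1.862) = 216.743 / 3.724 = 58.202 m.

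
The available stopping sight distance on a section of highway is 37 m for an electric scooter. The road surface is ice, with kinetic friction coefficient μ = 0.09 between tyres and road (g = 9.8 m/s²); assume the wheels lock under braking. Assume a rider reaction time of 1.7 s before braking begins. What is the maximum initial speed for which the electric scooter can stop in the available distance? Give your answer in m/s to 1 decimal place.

a = μg = 0.09 × 9.8 = 0.882 m/s².
Stopping distance: v·t_r + v²/(2a) = 37 with t_r = 1.7 s and a = 0.882 m/s².
So v² + 2.999 v − 65.27 = 0.
Positive root: v = −a·t_r + √((a·t_r)² + 2a·d) = −1.499 + √(2.247 + 65.27) = 6.7179 m/s.

Maximum speed ≈ 6.7 m/s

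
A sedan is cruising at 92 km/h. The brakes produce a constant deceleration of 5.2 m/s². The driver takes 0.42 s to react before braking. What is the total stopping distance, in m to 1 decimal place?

92 km/h ÷ 3.6 = 25.5556 m/s.
Reaction distance = v·t_r = 25.5556 × 0.42 = 10.733 m.
Braking distance = v²/(2a) = 25.5556² / (2 × 5.200) = 653.089 / 10.400 = 62.797 m.
Total = 10.733 + 62.797 = 73.530 m.

Total stopping distance ≈ 73.5 m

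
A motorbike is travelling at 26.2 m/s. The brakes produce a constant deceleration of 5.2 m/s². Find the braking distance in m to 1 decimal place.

Braking distance = v²/(2a) = 26.2000² / (2 × 5.200) = 686.440 / 10.400 = 66.004 m.

Braking distance ≈ 66.0 m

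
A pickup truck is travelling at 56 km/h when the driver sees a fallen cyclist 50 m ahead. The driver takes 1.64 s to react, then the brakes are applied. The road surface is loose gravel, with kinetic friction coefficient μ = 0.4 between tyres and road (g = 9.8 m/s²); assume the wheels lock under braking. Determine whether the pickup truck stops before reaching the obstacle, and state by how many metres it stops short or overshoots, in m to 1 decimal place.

No — it overshoots by 6.4 m

56 km/h ÷ 3.6 = 15.5556 m/s.
a = μg = 0.4 × 9.8 = 3.920 m/s².
Reaction distance = 15.5556 × 1.64 = 25.511 m.
Braking distance = v²/(2a) = 241.977 / 7.840 = 30.864 m.
Total stopping distance = 25.511 + 30.864 = 56.375 m, vs 50 m available — it cannot stop in time and overshoots by 56.375 − 50 = 6.375 m.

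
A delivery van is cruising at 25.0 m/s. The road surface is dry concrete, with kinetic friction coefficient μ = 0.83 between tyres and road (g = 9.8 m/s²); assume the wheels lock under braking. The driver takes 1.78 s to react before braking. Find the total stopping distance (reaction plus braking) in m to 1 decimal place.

a = μg = 0.83 × 9.8 = 8.134 m/s².
Reaction distance = v·t_r = 25.0000 × 1.78 = 44.500 m.
Braking distance = v²/(2a) = 25.0000² / (2 × 8.134) = 625.000 / 16.268 = 38.419 m.
Total = 44.500 + 38.419 = 82.919 m.

Total stopping distance ≈ 82.9 m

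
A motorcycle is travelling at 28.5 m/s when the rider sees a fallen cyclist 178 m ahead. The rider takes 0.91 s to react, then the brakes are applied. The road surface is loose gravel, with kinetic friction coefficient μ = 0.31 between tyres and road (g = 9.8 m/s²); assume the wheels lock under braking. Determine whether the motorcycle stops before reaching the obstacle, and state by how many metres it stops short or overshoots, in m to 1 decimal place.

Yes — it stops 18.4 m short of the obstacle

a = μg = 0.31 × 9.8 = 3.038 m/s².
Reaction distance = 28.5000 × 0.91 = 25.935 m.
Braking distance = v²/(2a) = 812.250 / 6.076 = 133.682 m.
Total stopping distance = 25.935 + 133.682 = 159.617 m, vs 178 m available — it stops with 178 − 159.617 = 18.383 m to spare.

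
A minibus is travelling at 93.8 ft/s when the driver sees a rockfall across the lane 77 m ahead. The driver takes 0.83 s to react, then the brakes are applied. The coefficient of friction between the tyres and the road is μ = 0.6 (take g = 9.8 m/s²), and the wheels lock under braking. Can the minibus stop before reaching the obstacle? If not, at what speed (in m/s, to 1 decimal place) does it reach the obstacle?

No — it strikes the obstacle at 13.8 m/s

93.8 ft/s × 0.3048 = 28.5902 m/s.
a = μg = 0.6 × 9.8 = 5.880 m/s².
Reaction distance = 28.5902 × 0.83 = 23.730 m.
Braking distance needed to stop: v²/(2a) = 817.400 / 11.760 = 69.507 m, so total needed = 23.730 + 69.507 = 93.237 m > 77 m — it cannot stop.
Distance remaining when braking begins: 77 − 23.730 = 53.270 m.
v² = v₀² − 2a·d = 817.400 − 2 × 5.880 × 53.270 = 190.945 m²/s².
v = √190.945 = 13.818 m/s.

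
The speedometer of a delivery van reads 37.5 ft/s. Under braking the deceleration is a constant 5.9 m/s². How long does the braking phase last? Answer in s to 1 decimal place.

37.5 ft/s × 0.3048 = 11.4300 m/s.
Braking time = v/a = 11.4300 / 5.900 = 1.937 s.

Braking time ≈ 1.9 s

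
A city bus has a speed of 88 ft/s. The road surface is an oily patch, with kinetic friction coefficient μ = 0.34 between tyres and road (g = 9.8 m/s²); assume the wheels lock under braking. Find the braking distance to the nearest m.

88 ft/s × 0.3048 = 26.8224 m/s.
a = μg = 0.34 × 9.8 = 3.332 m/s².
Braking distance = v²/(2a) = 26.8224² / (2 × 3.332) = 719.441 / 6.664 = 107.959 m.

Braking distance ≈ 108 m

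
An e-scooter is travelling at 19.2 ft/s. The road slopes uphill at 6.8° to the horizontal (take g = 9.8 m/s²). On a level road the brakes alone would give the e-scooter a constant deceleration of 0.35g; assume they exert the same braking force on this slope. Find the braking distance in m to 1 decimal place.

Braking distance ≈ 3.7 m

19.2 ft/s × 0.3048 = 5.8522 m/s.
a = 0.35 × 9.8 = 3.430 m/s².
Gravity along the uphill slope adds to the braking deceleration: a_eff = 3.430 + 9.8·sin 6.8° = 3.430 + 1.160 = 4.590 m/s².
Braking distance = v²/(2a) = 5.8522² / (2 × 4.590) = 34.248 / 9.180 = 3.731 m.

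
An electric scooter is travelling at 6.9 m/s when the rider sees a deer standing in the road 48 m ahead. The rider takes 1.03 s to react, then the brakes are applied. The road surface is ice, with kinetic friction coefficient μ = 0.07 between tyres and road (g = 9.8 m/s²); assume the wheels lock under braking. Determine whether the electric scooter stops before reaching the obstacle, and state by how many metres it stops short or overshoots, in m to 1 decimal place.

Yes — it stops 6.2 m short of the obstacle

a = μg = 0.07 × 9.8 = 0.686 m/s².
Reaction distance = 6.9000 × 1.03 = 7.107 m.
Braking distance = v²/(2a) = 47.610 / 1.372 = 34.701 m.
Total stopping distance = 7.107 + 34.701 = 41.808 m, vs 48 m available — it stops with 48 − 41.808 = 6.192 m to spare.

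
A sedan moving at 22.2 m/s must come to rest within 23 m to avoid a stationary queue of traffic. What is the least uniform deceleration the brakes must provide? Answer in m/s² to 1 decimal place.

v² = 2a·d ⇒ a = v²/(2d) = 22.2000² / (2 × 23.000) = 492.840 / 46.000 = 10.7139 m/s².

Required deceleration ≈ 10.7 m/s²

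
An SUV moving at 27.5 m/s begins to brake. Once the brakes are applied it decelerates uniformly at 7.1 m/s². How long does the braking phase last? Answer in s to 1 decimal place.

Braking time = v/a = 27.5000 / 7.100 = 3.873 s.

Braking time ≈ 3.9 s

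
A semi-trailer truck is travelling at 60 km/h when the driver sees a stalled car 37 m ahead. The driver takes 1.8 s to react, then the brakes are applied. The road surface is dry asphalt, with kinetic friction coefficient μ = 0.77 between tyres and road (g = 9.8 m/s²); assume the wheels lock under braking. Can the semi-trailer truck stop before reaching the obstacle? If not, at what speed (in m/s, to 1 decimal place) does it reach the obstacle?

60 km/h ÷ 3.6 = 16.6667 m/s.
a = μg = 0.77 × 9.8 = 7.546 m/s².
Reaction distance = 16.6667 × 1.8 = 30.000 m.
Braking distance needed to stop: v²/(2a) = 277.779 / 15.092 = 18.406 m, so total needed = 30.000 + 18.406 = 48.406 m > 37 m — it cannot stop.
Distance remaining when braking begins: 37 − 30.000 = 7.000 m.
v² = v₀² − 2a·d = 277.779 − 2 × 7.546 × 7.000 = 172.135 m²/s².
v = √172.135 = 13.120 m/s.

No — it strikes the obstacle at 13.1 m/s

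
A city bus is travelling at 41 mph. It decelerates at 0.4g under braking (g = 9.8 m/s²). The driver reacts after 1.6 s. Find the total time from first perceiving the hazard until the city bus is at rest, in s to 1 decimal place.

Total time ≈ 6.3 s

41 mph × 0.44704 = 18.3286 m/s.
a = 0.4 × 9.8 = 3.920 m/s².
Braking time = v/a = 18.3286 / 3.920 = 4.676 s.
Total = 1.6 + 4.676 = 6.276 s.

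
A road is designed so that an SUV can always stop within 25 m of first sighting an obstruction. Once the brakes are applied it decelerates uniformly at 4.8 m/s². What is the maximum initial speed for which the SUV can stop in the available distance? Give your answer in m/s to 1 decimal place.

Maximum speed ≈ 15.5 m/s

v²/(2a) = d ⇒ v = √(2 × 4.800 × 25) = √240.00 = 15.4919 m/s.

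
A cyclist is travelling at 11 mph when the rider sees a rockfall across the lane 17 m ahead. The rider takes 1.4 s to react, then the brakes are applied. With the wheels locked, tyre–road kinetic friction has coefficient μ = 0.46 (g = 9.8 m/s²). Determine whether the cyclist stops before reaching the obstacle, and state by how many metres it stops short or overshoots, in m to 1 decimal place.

Yes — it stops 7.4 m short of the obstacle

11 mph × 0.44704 = 4.9174 m/s.
a = μg = 0.46 × 9.8 = 4.508 m/s².
Reaction distance = 4.9174 × 1.4 = 6.884 m.
Braking distance = v²/(2a) = 24.181 / 9.016 = 2.682 m.
Total stopping distance = 6.884 + 2.682 = 9.566 m, vs 17 m available — it stops with 17 − 9.566 = 7.434 m to spare.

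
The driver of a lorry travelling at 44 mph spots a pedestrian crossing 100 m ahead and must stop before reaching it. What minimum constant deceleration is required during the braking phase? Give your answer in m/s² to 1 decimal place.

44 mph × 0.44704 = 19.6698 m/s.
v² = 2a·d ⇒ a = v²/(2d) = 19.6698² / (2 × 100.000) = 386.901 / 200.000 = 1.9345 m/s².

Required deceleration ≈ 1.9 m/s²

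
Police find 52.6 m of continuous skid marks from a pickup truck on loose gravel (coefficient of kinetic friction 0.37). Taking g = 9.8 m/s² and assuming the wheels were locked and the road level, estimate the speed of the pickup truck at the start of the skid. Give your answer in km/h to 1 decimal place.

Deceleration a = μg = 0.37 × 9.8 = 3.626 m/s².
v = √(2a·d) = √(2 × 3.626 × 52.6) = √381.455 = 19.5309 m/s.
= 19.5309 × 3.6 = 70.311 km/h.

Initial speed ≈ 70.3 km/h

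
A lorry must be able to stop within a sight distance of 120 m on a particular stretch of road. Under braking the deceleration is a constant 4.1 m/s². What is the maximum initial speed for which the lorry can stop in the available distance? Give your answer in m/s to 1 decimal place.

v²/(2a) = d ⇒ v = √(2 × 4.100 × 120) = √984.00 = 31.3688 m/s.

Maximum speed ≈ 31.4 m/s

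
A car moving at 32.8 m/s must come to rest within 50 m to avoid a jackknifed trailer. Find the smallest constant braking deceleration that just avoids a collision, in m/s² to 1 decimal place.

v² = 2a·d ⇒ a = v²/(2d) = 32.8000² / (2 × 50.000) = 1075.840 / 100.000 = 10.7584 m/s².

Required deceleration ≈ 10.8 m/s²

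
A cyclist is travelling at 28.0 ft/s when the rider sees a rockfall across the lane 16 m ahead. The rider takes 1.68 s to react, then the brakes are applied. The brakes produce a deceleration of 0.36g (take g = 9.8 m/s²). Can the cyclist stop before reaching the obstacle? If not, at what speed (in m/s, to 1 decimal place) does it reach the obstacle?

28 ft/s × 0.3048 = 8.5344 m/s.
a = 0.36 × 9.8 = 3.528 m/s².
Reaction distance = 8.5344 × 1.68 = 14.338 m.
Braking distance needed to stop: v²/(2a) = 72.836 / 7.056 = 10.323 m, so total needed = 14.338 + 10.323 = 24.661 m > 16 m — it cannot stop.
Distance remaining when braking begins: 16 − 14.338 = 1.662 m.
v² = v₀² − 2a·d = 72.836 − 2 × 3.528 × 1.662 = 61.109 m²/s².
v = √61.109 = 7.817 m/s.

No — it strikes the obstacle at 7.8 m/s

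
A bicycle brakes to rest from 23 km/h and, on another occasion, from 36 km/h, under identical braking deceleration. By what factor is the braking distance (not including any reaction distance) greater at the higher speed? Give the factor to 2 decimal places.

Factor ≈ 2.45

Braking distance d = v²/(2a), so with a fixed, d ∝ v².
Factor = (36/23)² = 1.5652² = 2.4499.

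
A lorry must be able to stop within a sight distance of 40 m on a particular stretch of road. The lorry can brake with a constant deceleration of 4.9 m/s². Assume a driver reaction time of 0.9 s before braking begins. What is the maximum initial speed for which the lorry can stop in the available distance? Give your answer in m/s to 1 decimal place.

Stopping distance: v·t_r + v²/(2a) = 40 with t_r = 0.9 s and a = 4.900 m/s².
So v² + 8.820 v − 392.00 = 0.
Positive root: v = −a·t_r + √((a·t_r)² + 2a·d) = −4.410 + √(19.448 + 392.00) = 15.8742 m/s.

Maximum speed ≈ 15.9 m/s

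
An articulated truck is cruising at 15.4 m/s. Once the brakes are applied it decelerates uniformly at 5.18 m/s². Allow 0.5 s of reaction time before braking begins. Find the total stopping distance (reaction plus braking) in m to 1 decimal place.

Reaction distance = v·t_r = 15.4000 × 0.5 = 7.700 m.
Braking distance = v²/(2a) = 15.4000² / (2 × 5.180) = 237.160 / 10.360 = 22.892 m.
Total = 7.700 + 22.892 = 30.592 m.

Total stopping distance ≈ 30.6 m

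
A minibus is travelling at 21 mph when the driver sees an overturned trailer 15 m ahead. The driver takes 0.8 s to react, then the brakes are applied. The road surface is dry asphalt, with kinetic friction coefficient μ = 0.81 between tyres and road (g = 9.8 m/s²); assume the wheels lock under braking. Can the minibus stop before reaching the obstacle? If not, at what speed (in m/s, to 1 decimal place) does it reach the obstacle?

Yes — it stops about 1.9 m short of the obstacle, so it never reaches it

21 mph × 0.44704 = 9.3878 m/s.
a = μg = 0.81 × 9.8 = 7.938 m/s².
Reaction distance = 9.3878 × 0.8 = 7.510 m.
Braking distance = v²/(2a) = 88.131 / 15.876 = 5.551 m.
Total stopping distance = 7.510 + 5.551 = 13.061 m, vs 15 m available — it stops with 15 − 13.061 = 1.939 m to spare.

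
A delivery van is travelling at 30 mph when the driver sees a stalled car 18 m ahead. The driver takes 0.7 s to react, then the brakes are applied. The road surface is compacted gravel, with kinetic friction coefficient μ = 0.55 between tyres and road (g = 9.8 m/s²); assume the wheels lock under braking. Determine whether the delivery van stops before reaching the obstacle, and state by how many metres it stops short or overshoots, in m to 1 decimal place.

30 mph × 0.44704 = 13.4112 m/s.
a = μg = 0.55 × 9.8 = 5.390 m/s².
Reaction distance = 13.4112 × 0.7 = 9.388 m.
Braking distance = v²/(2a) = 179.860 / 10.780 = 16.685 m.
Total stopping distance = 9.388 + 16.685 = 26.073 m, vs 18 m available — it cannot stop in time and overshoots by 26.073 − 18 = 8.073 m.

No — it overshoots by 8.1 m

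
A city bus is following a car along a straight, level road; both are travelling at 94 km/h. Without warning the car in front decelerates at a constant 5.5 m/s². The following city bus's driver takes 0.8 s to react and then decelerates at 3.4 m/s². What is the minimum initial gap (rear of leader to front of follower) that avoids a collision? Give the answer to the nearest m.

Minimum gap ≈ 59 m

94 km/h ÷ 3.6 = 26.1111 m/s.
Leader travels v²/(2a_L) = 681.790 / 11.000 = 61.981 m before stopping.
Follower covers v·t_r = 26.1111 × 0.8 = 20.889 m while reacting, then v²/(2a_F) = 681.790 / 6.800 = 100.263 m while braking, for a total of 20.889 + 100.263 = 121.152 m.
Since a_F ≤ a_L and the follower starts braking later, the follower is never slower than the leader, so the closest approach is when both have stopped.
Minimum gap = 121.152 − 61.981 = 59.171 m.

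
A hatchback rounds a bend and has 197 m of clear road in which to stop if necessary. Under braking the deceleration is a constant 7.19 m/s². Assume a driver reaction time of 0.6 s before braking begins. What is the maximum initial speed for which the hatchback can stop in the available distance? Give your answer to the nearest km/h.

Stopping distance: v·t_r + v²/(2a) = 197 with t_r = 0.6 s and a = 7.190 m/s².
So v² + 8.628 v − 2832.86 = 0.
Positive root: v = −a·t_r + √((a·t_r)² + 2a·d) = −4.314 + √(18.611 + 2832.86) = 49.0852 m/s.
49.0852 m/s × 3.6 = 176.707 km/h.

Maximum speed ≈ 177 km/h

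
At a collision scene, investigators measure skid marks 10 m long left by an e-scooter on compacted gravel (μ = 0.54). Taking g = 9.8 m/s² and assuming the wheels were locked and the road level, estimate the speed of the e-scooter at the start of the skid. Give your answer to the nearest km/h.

Deceleration a = μg = 0.54 × 9.8 = 5.292 m/s².
v = √(2a·d) = √(2 × 5.292 × 10) = √105.840 = 10.2879 m/s.
= 10.2879 × 3.6 = 37.036 km/h.

Initial speed ≈ 37 km/h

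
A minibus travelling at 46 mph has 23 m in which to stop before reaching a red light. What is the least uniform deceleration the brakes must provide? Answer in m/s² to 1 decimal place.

46 mph × 0.44704 = 20.5638 m/s.
v² = 2a·d ⇒ a = v²/(2d) = 20.5638² / (2 × 23.000) = 422.870 / 46.000 = 9.1928 m/s².

Required deceleration ≈ 9.2 m/s²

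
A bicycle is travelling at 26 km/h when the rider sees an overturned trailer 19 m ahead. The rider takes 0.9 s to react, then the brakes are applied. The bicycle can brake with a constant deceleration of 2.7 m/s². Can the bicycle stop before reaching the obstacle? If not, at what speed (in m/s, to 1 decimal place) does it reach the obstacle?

26 km/h ÷ 3.6 = 7.2222 m/s.
Reaction distance = 7.2222 × 0.9 = 6.500 m.
Braking distance = v²/(2a) = 52.160 / 5.400 = 9.659 m.
Total stopping distance = 6.500 + 9.659 = 16.159 m, vs 19 m available — it stops with 19 − 16.159 = 2.841 m to spare.

Yes — it stops about 2.8 m short of the obstacle, so it never reaches it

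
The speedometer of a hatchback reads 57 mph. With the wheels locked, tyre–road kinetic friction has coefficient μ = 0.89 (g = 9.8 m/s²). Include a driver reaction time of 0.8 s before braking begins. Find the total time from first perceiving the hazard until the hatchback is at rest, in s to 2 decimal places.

57 mph × 0.44704 = 25.4813 m/s.
a = μg = 0.89 × 9.8 = 8.722 m/s².
Braking time = v/a = 25.4813 / 8.722 = 2.921 s.
Total = 0.8 + 2.921 = 3.721 s.

Total time ≈ 3.72 s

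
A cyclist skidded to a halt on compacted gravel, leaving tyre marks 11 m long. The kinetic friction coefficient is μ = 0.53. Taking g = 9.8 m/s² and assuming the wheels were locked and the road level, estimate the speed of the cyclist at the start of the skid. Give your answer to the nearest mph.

Deceleration a = μg = 0.53 × 9.8 = 5.194 m/s².
v = √(2a·d) = √(2 × 5.194 × 11) = √114.268 = 10.6896 m/s.
= 10.6896 ÷ 0.44704 = 23.912 mph.

Initial speed ≈ 24 mph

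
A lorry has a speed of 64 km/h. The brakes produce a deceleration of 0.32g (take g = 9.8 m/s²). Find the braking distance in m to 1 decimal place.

64 km/h ÷ 3.6 = 17.7778 m/s.
a = 0.32 × 9.8 = 3.136 m/s².
Braking distance = v²/(2a) = 17.7778² / (2 × 3.136) = 316.050 / 6.272 = 50.391 m.

Braking distance ≈ 50.4 m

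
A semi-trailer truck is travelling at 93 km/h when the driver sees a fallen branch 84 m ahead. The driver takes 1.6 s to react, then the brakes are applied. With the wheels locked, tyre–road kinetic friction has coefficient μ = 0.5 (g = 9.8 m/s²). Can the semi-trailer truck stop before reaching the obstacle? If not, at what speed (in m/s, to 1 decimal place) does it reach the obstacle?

93 km/h ÷ 3.6 = 25.8333 m/s.
a = μg = 0.5 × 9.8 = 4.900 m/s².
Reaction distance = 25.8333 × 1.6 = 41.333 m.
Braking distance needed to stop: v²/(2a) = 667.359 / 9.800 = 68.098 m, so total needed = 41.333 + 68.098 = 109.431 m > 84 m — it cannot stop.
Distance remaining when braking begins: 84 − 41.333 = 42.667 m.
v² = v₀² − 2a·d = 667.359 − 2 × 4.900 × 42.667 = 249.222 m²/s².
v = √249.222 = 15.787 m/s.

No — it strikes the obstacle at 15.8 m/s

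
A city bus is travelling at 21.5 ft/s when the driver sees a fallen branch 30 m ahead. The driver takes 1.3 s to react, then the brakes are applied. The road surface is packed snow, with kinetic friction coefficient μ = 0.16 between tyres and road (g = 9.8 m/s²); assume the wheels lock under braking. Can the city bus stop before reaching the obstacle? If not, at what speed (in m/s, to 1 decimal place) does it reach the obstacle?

21.5 ft/s × 0.3048 = 6.5532 m/s.
a = μg = 0.16 × 9.8 = 1.568 m/s².
Reaction distance = 6.5532 × 1.3 = 8.519 m.
Braking distance = v²/(2a) = 42.944 / 3.136 = 13.694 m.
Total stopping distance = 8.519 + 13.694 = 22.213 m, vs 30 m available — it stops with 30 − 22.213 = 7.787 m to spare.

Yes — it stops about 7.8 m short of the obstacle, so it never reaches it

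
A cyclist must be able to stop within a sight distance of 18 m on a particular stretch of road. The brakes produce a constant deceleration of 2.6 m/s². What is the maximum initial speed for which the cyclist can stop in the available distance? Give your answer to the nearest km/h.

Maximum speed ≈ 35 km/h

v²/(2a) = d ⇒ v = √(2 × 2.600 × 18) = √93.60 = 9.6747 m/s.
9.6747 m/s × 3.6 = 34.829 km/h.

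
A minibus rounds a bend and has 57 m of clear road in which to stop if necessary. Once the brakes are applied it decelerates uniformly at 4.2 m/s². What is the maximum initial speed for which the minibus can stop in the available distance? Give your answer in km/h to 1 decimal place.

Maximum speed ≈ 78.8 km/h

v²/(2a) = d ⇒ v = √(2 × 4.200 × 57) = √478.80 = 21.8815 m/s.
21.8815 m/s × 3.6 = 78.773 km/h.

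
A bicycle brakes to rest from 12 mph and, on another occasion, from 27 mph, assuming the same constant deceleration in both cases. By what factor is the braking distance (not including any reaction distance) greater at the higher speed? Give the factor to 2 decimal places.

Braking distance d = v²/(2a), so with a fixed, d ∝ v².
Factor = (27/12)² = 2.2500² = 5.0625.

Factor ≈ 5.06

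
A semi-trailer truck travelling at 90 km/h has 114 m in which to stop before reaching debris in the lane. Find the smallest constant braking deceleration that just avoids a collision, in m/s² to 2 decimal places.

90 km/h ÷ 3.6 = 25.0000 m/s.
v² = 2a·d ⇒ a = v²/(2d) = 25.0000² / (2 × 114.000) = 625.000 / 228.000 = 2.7412 m/s².

Required deceleration ≈ 2.74 m/s²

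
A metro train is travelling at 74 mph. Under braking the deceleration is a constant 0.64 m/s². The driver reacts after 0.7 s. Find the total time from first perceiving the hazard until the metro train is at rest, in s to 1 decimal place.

Total time ≈ 52.4 s

74 mph × 0.44704 = 33.0810 m/s.
Braking time = v/a = 33.0810 / 0.640 = 51.689 s.
Total = 0.7 + 51.689 = 52.389 s.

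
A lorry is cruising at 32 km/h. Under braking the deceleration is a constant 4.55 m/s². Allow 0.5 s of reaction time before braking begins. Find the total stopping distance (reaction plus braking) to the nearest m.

Total stopping distance ≈ 13 m

32 km/h ÷ 3.6 = 8.8889 m/s.
Reaction distance = v·t_r = 8.8889 × 0.5 = 4.444 m.
Braking distance = v²/(2a) = 8.8889² / (2 × 4.550) = 79.013 / 9.100 = 8.683 m.
Total = 4.444 + 8.683 = 13.127 m.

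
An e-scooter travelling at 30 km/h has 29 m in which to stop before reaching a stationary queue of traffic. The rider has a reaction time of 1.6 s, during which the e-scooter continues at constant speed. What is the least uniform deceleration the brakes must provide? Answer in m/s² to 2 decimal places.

30 km/h ÷ 3.6 = 8.3333 m/s.
Distance covered during reaction = 8.3333 × 1.6 = 13.333 m.
Distance available for braking: 29 − 13.333 = 15.667 m.
v² = 2a·d ⇒ a = v²/(2d) = 8.3333² / (2 × 15.667) = 69.444 / 31.334 = 2.2163 m/s².

Required deceleration ≈ 2.22 m/s²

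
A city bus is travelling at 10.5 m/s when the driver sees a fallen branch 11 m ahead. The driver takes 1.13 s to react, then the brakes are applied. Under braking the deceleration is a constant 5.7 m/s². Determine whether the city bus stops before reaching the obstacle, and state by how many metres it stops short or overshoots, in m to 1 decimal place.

Reaction distance = 10.5000 × 1.13 = 11.865 m.
Braking distance = v²/(2a) = 110.250 / 11.400 = 9.671 m.
Total stopping distance = 11.865 + 9.671 = 21.536 m, vs 11 m available — it cannot stop in time and overshoots by 21.536 − 11 = 10.536 m.

No — it overshoots by 10.5 m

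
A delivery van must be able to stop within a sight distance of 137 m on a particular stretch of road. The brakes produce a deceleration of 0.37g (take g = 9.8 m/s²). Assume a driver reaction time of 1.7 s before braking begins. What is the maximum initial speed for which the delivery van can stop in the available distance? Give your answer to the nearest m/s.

Maximum speed ≈ 26 m/s

a = 0.37 × 9.8 = 3.626 m/s².
Stopping distance: v·t_r + v²/(2a) = 137 with t_r = 1.7 s and a = 3.626 m/s².
So v² + 12.328 v − 993.52 = 0.
Positive root: v = −a·t_r + √((a·t_r)² + 2a·d) = −6.164 + √(37.995 + 993.52) = 25.9532 m/s.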